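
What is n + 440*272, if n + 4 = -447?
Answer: 119229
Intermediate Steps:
n = -451 (n = -4 - 447 = -451)
n + 440*272 = -451 + 440*272 = -451 + 119680 = 119229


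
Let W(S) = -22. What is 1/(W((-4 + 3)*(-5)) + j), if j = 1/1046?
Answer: -1046/23011 ≈ -0.045457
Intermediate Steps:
j = 1/1046 ≈ 0.00095602
1/(W((-4 + 3)*(-5)) + j) = 1/(-22 + 1/1046) = 1/(-23011/1046) = -1046/23011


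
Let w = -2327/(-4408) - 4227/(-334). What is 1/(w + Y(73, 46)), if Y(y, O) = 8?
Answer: 736136/15594005 ≈ 0.047206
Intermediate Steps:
w = 9704917/736136 (w = -2327*(-1/4408) - 4227*(-1/334) = 2327/4408 + 4227/334 = 9704917/736136 ≈ 13.184)
1/(w + Y(73, 46)) = 1/(9704917/736136 + 8) = 1/(15594005/736136) = 736136/15594005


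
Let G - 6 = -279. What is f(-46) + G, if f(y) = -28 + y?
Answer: -347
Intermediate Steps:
G = -273 (G = 6 - 279 = -273)
f(-46) + G = (-28 - 46) - 273 = -74 - 273 = -347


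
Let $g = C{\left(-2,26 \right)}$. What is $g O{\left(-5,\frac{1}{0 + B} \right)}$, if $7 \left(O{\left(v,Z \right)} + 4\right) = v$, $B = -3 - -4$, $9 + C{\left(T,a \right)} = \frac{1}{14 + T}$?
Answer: $\frac{1177}{28} \approx 42.036$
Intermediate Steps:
$C{\left(T,a \right)} = -9 + \frac{1}{14 + T}$
$g = - \frac{107}{12}$ ($g = \frac{-125 - -18}{14 - 2} = \frac{-125 + 18}{12} = \frac{1}{12} \left(-107\right) = - \frac{107}{12} \approx -8.9167$)
$B = 1$ ($B = -3 + 4 = 1$)
$O{\left(v,Z \right)} = -4 + \frac{v}{7}$
$g O{\left(-5,\frac{1}{0 + B} \right)} = - \frac{107 \left(-4 + \frac{1}{7} \left(-5\right)\right)}{12} = - \frac{107 \left(-4 - \frac{5}{7}\right)}{12} = \left(- \frac{107}{12}\right) \left(- \frac{33}{7}\right) = \frac{1177}{28}$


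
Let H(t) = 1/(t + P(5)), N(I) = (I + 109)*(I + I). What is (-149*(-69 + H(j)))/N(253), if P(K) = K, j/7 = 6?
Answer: 241529/4304542 ≈ 0.056110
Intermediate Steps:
j = 42 (j = 7*6 = 42)
N(I) = 2*I*(109 + I) (N(I) = (109 + I)*(2*I) = 2*I*(109 + I))
H(t) = 1/(5 + t) (H(t) = 1/(t + 5) = 1/(5 + t))
(-149*(-69 + H(j)))/N(253) = (-149*(-69 + 1/(5 + 42)))/((2*253*(109 + 253))) = (-149*(-69 + 1/47))/((2*253*362)) = -149*(-69 + 1/47)/183172 = -149*(-3242/47)*(1/183172) = (483058/47)*(1/183172) = 241529/4304542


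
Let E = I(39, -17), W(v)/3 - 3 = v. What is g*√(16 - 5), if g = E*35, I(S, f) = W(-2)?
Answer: 105*√11 ≈ 348.25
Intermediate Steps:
W(v) = 9 + 3*v
I(S, f) = 3 (I(S, f) = 9 + 3*(-2) = 9 - 6 = 3)
E = 3
g = 105 (g = 3*35 = 105)
g*√(16 - 5) = 105*√(16 - 5) = 105*√11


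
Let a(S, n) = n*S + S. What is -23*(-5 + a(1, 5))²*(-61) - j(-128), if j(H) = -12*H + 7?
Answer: -140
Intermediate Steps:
a(S, n) = S + S*n (a(S, n) = S*n + S = S + S*n)
j(H) = 7 - 12*H
-23*(-5 + a(1, 5))²*(-61) - j(-128) = -23*(-5 + 1*(1 + 5))²*(-61) - (7 - 12*(-128)) = -23*(-5 + 1*6)²*(-61) - (7 + 1536) = -23*(-5 + 6)²*(-61) - 1*1543 = -23*1²*(-61) - 1543 = -23*1*(-61) - 1543 = -23*(-61) - 1543 = 1403 - 1543 = -140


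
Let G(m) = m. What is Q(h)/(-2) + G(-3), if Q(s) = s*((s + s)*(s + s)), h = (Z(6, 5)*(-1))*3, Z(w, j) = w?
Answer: 11661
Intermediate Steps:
h = -18 (h = (6*(-1))*3 = -6*3 = -18)
Q(s) = 4*s³ (Q(s) = s*((2*s)*(2*s)) = s*(4*s²) = 4*s³)
Q(h)/(-2) + G(-3) = (4*(-18)³)/(-2) - 3 = -2*(-5832) - 3 = -½*(-23328) - 3 = 11664 - 3 = 11661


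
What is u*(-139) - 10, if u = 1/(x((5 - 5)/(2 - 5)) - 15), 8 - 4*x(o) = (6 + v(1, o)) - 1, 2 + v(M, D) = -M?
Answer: 8/27 ≈ 0.29630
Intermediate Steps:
v(M, D) = -2 - M
x(o) = 3/2 (x(o) = 2 - ((6 + (-2 - 1*1)) - 1)/4 = 2 - ((6 + (-2 - 1)) - 1)/4 = 2 - ((6 - 3) - 1)/4 = 2 - (3 - 1)/4 = 2 - ¼*2 = 2 - ½ = 3/2)
u = -2/27 (u = 1/(3/2 - 15) = 1/(-27/2) = -2/27 ≈ -0.074074)
u*(-139) - 10 = -2/27*(-139) - 10 = 278/27 - 10 = 8/27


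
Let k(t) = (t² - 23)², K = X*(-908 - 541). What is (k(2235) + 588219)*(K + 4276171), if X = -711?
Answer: 132405773727355737430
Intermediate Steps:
K = 1030239 (K = -711*(-908 - 541) = -711*(-1449) = 1030239)
k(t) = (-23 + t²)²
(k(2235) + 588219)*(K + 4276171) = ((-23 + 2235²)² + 588219)*(1030239 + 4276171) = ((-23 + 4995225)² + 588219)*5306410 = (4995202² + 588219)*5306410 = (24952043020804 + 588219)*5306410 = 24952043609023*5306410 = 132405773727355737430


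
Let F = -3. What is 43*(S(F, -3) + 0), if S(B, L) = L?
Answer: -129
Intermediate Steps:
43*(S(F, -3) + 0) = 43*(-3 + 0) = 43*(-3) = -129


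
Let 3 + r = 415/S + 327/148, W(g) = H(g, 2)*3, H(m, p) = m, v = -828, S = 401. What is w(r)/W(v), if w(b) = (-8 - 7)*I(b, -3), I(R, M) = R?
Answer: 72515/49140144 ≈ 0.0014757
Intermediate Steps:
W(g) = 3*g (W(g) = g*3 = 3*g)
r = 14503/59348 (r = -3 + (415/401 + 327/148) = -3 + 192547/59348 = 14503/59348 ≈ 0.24437)
w(b) = -15*b (w(b) = (-8 - 7)*b = -15*b)
w(r)/W(v) = (-15*14503/59348)/((3*(-828))) = -217545/59348/(-2484) = -217545/59348*(-1/2484) = 72515/49140144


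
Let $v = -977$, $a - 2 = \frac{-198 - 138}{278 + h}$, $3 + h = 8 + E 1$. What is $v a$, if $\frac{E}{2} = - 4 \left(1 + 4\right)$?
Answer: $- \frac{48850}{81} \approx -603.09$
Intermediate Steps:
$E = -40$ ($E = 2 \left(- 4 \left(1 + 4\right)\right) = 2 \left(\left(-4\right) 5\right) = 2 \left(-20\right) = -40$)
$h = -35$ ($h = -3 + \left(8 - 40\right) = -3 - 32 = -35$)
$a = \frac{50}{81}$ ($a = 2 + \frac{-198 - 138}{278 - 35} = 2 - \frac{336}{243} = 2 - \frac{112}{81} = \frac{50}{81} \approx 0.61728$)
$v a = \left(-977\right) \frac{50}{81} = - \frac{48850}{81}$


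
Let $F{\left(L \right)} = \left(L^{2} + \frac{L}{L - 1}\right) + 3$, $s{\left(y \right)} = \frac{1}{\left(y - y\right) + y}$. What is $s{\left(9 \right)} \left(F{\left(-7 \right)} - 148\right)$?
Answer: $- \frac{761}{72} \approx -10.569$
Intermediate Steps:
$s{\left(y \right)} = \frac{1}{y}$ ($s{\left(y \right)} = \frac{1}{0 + y} = \frac{1}{y}$)
$F{\left(L \right)} = 3 + L^{2} + \frac{L}{-1 + L}$ ($F{\left(L \right)} = \left(L^{2} + \frac{L}{-1 + L}\right) + 3 = 3 + L^{2} + \frac{L}{-1 + L}$)
$s{\left(9 \right)} \left(F{\left(-7 \right)} - 148\right) = \frac{\frac{-3 + \left(-7\right)^{3} - \left(-7\right)^{2} + 4 \left(-7\right)}{-1 - 7} - 148}{9} = \frac{\frac{-3 - 343 - 49 - 28}{-8} - 148}{9} = \frac{- \frac{-3 - 343 - 49 - 28}{8} - 148}{9} = \frac{\left(- \frac{1}{8}\right) \left(-423\right) - 148}{9} = \frac{\frac{423}{8} - 148}{9} = \frac{1}{9} \left(- \frac{761}{8}\right) = - \frac{761}{72}$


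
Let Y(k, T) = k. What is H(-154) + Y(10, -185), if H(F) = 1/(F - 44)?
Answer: 1979/198 ≈ 9.9949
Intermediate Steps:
H(F) = 1/(-44 + F)
H(-154) + Y(10, -185) = 1/(-44 - 154) + 10 = 1/(-198) + 10 = -1/198 + 10 = 1979/198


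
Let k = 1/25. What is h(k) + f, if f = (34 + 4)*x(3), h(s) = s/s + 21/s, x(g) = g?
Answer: 640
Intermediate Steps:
k = 1/25 ≈ 0.040000
h(s) = 1 + 21/s
f = 114 (f = (34 + 4)*3 = 38*3 = 114)
h(k) + f = (21 + 1/25)/(1/25) + 114 = 25*(526/25) + 114 = 526 + 114 = 640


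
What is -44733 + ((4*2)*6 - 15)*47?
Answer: -43182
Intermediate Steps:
-44733 + ((4*2)*6 - 15)*47 = -44733 + (8*6 - 15)*47 = -44733 + (48 - 15)*47 = -44733 + 33*47 = -44733 + 1551 = -43182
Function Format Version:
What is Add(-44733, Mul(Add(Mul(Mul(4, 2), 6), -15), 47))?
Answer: -43182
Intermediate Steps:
Add(-44733, Mul(Add(Mul(Mul(4, 2), 6), -15), 47)) = Add(-44733, Mul(Add(Mul(8, 6), -15), 47)) = Add(-44733, Mul(Add(48, -15), 47)) = Add(-44733, Mul(33, 47)) = Add(-44733, 1551) = -43182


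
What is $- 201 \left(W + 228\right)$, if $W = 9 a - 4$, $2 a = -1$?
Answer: $- \frac{88239}{2} \approx -44120.0$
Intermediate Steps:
$a = - \frac{1}{2}$ ($a = \frac{1}{2} \left(-1\right) = - \frac{1}{2} \approx -0.5$)
$W = - \frac{17}{2}$ ($W = 9 \left(- \frac{1}{2}\right) - 4 = - \frac{9}{2} - 4 = - \frac{17}{2} \approx -8.5$)
$- 201 \left(W + 228\right) = - 201 \left(- \frac{17}{2} + 228\right) = \left(-201\right) \frac{439}{2} = - \frac{88239}{2}$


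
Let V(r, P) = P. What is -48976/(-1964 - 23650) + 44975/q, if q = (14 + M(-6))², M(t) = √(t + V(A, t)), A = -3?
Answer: (-580500617*I + 1371328*√3)/(102456*(-23*I + 7*√3)) ≈ 193.19 - 100.83*I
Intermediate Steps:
M(t) = √2*√t (M(t) = √(t + t) = √(2*t) = √2*√t)
q = (14 + 2*I*√3)² (q = (14 + √2*√(-6))² = (14 + √2*(I*√6))² = (14 + 2*I*√3)² ≈ 184.0 + 96.995*I)
-48976/(-1964 - 23650) + 44975/q = -48976/(-1964 - 23650) + 44975/(184 + 56*I*√3) = -48976/(-25614) + 44975/(184 + 56*I*√3) = -48976*(-1/25614) + 44975/(184 + 56*I*√3) = 24488/12807 + 44975/(184 + 56*I*√3)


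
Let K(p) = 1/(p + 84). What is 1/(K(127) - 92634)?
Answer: -211/19545773 ≈ -1.0795e-5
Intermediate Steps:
K(p) = 1/(84 + p)
1/(K(127) - 92634) = 1/(1/(84 + 127) - 92634) = 1/(1/211 - 92634) = 1/(-19545773/211) = -211/19545773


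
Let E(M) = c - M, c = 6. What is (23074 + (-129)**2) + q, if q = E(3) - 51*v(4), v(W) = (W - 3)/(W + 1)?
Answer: 198539/5 ≈ 39708.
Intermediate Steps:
E(M) = 6 - M
v(W) = (-3 + W)/(1 + W)
q = -36/5 (q = (6 - 1*3) - 51*(-3 + 4)/(1 + 4) = (6 - 3) - 51/5 = 3 - 51/5 = -36/5 ≈ -7.2000)
(23074 + (-129)**2) + q = (23074 + (-129)**2) - 36/5 = (23074 + 16641) - 36/5 = 39715 - 36/5 = 198539/5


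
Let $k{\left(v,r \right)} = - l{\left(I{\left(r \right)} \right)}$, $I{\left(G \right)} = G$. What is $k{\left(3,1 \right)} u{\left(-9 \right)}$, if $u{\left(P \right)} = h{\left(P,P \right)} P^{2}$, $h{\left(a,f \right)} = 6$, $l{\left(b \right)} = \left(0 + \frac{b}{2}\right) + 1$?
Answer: $-729$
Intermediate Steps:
$l{\left(b \right)} = 1 + \frac{b}{2}$ ($l{\left(b \right)} = \left(0 + b \frac{1}{2}\right) + 1 = \left(0 + \frac{b}{2}\right) + 1 = \frac{b}{2} + 1 = 1 + \frac{b}{2}$)
$k{\left(v,r \right)} = -1 - \frac{r}{2}$ ($k{\left(v,r \right)} = - (1 + \frac{r}{2}) = -1 - \frac{r}{2}$)
$u{\left(P \right)} = 6 P^{2}$
$k{\left(3,1 \right)} u{\left(-9 \right)} = \left(-1 - \frac{1}{2}\right) 6 \left(-9\right)^{2} = \left(-1 - \frac{1}{2}\right) 6 \cdot 81 = \left(- \frac{3}{2}\right) 486 = -729$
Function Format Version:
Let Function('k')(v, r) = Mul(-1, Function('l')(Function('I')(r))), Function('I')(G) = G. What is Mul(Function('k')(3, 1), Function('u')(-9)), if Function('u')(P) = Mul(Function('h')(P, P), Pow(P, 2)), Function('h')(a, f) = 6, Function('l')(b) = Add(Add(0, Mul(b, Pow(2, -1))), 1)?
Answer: -729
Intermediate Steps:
Function('l')(b) = Add(1, Mul(Rational(1, 2), b)) (Function('l')(b) = Add(Add(0, Mul(b, Rational(1, 2))), 1) = Add(Add(0, Mul(Rational(1, 2), b)), 1) = Add(Mul(Rational(1, 2), b), 1) = Add(1, Mul(Rational(1, 2), b)))
Function('k')(v, r) = Add(-1, Mul(Rational(-1, 2), r)) (Function('k')(v, r) = Mul(-1, Add(1, Mul(Rational(1, 2), r))) = Add(-1, Mul(Rational(-1, 2), r)))
Function('u')(P) = Mul(6, Pow(P, 2))
Mul(Function('k')(3, 1), Function('u')(-9)) = Mul(Add(-1, Mul(Rational(-1, 2), 1)), Mul(6, Pow(-9, 2))) = Mul(Add(-1, Rational(-1, 2)), Mul(6, 81)) = Mul(Rational(-3, 2), 486) = -729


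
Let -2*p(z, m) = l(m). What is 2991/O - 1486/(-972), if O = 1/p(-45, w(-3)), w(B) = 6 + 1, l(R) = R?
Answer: -2543474/243 ≈ -10467.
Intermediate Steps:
w(B) = 7
p(z, m) = -m/2
O = -2/7 (O = 1/(-½*7) = 1/(-7/2) = -2/7 ≈ -0.28571)
2991/O - 1486/(-972) = 2991/(-2/7) - 1486/(-972) = 2991*(-7/2) - 1486*(-1/972) = -20937/2 + 743/486 = -2543474/243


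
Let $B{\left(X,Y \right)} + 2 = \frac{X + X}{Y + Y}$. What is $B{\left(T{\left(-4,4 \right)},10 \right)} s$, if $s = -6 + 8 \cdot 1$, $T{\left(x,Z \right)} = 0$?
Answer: $-4$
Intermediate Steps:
$B{\left(X,Y \right)} = -2 + \frac{X}{Y}$ ($B{\left(X,Y \right)} = -2 + \frac{X + X}{Y + Y} = -2 + \frac{2 X}{2 Y} = -2 + 2 X \frac{1}{2 Y} = -2 + \frac{X}{Y}$)
$s = 2$ ($s = -6 + 8 = 2$)
$B{\left(T{\left(-4,4 \right)},10 \right)} s = \left(-2 + \frac{0}{10}\right) 2 = \left(-2 + 0 \cdot \frac{1}{10}\right) 2 = \left(-2 + 0\right) 2 = \left(-2\right) 2 = -4$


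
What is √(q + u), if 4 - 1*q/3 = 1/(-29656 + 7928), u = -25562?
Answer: I*√753894239126/5432 ≈ 159.84*I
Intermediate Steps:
q = 260739/21728 (q = 12 - 3/(-29656 + 7928) = 12 - 3/(-21728) = 12 - 3*(-1/21728) = 12 + 3/21728 = 260739/21728 ≈ 12.000)
√(q + u) = √(260739/21728 - 25562) = √(-555150397/21728) = I*√753894239126/5432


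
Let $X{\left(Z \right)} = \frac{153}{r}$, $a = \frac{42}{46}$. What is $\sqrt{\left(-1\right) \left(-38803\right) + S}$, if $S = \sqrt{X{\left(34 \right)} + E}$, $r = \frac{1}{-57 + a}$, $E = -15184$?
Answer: $\frac{\sqrt{20526787 + 23 i \sqrt{12571846}}}{23} \approx 196.99 + 0.3913 i$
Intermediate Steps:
$a = \frac{21}{23}$ ($a = 42 \cdot \frac{1}{46} = \frac{21}{23} \approx 0.91304$)
$r = - \frac{23}{1290}$ ($r = \frac{1}{-57 + \frac{21}{23}} = \frac{1}{- \frac{1290}{23}} = - \frac{23}{1290} \approx -0.017829$)
$X{\left(Z \right)} = - \frac{197370}{23}$ ($X{\left(Z \right)} = \frac{153}{- \frac{23}{1290}} = 153 \left(- \frac{1290}{23}\right) = - \frac{197370}{23}$)
$S = \frac{i \sqrt{12571846}}{23}$ ($S = \sqrt{- \frac{197370}{23} - 15184} = \sqrt{- \frac{546602}{23}} = \frac{i \sqrt{12571846}}{23} \approx 154.16 i$)
$\sqrt{\left(-1\right) \left(-38803\right) + S} = \sqrt{\left(-1\right) \left(-38803\right) + \frac{i \sqrt{12571846}}{23}} = \sqrt{38803 + \frac{i \sqrt{12571846}}{23}}$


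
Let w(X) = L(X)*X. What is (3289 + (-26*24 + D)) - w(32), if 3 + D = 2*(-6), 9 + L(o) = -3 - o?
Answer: 4058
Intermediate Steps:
L(o) = -12 - o (L(o) = -9 + (-3 - o) = -12 - o)
w(X) = X*(-12 - X) (w(X) = (-12 - X)*X = X*(-12 - X))
D = -15 (D = -3 + 2*(-6) = -3 - 12 = -15)
(3289 + (-26*24 + D)) - w(32) = (3289 + (-26*24 - 15)) - (-1)*32*(12 + 32) = (3289 + (-624 - 15)) - (-1)*32*44 = (3289 - 639) - 1*(-1408) = 2650 + 1408 = 4058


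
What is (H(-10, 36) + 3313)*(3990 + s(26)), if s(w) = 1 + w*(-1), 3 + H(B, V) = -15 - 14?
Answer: 13009165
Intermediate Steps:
H(B, V) = -32 (H(B, V) = -3 + (-15 - 14) = -3 - 29 = -32)
s(w) = 1 - w
(H(-10, 36) + 3313)*(3990 + s(26)) = (-32 + 3313)*(3990 + (1 - 1*26)) = 3281*(3990 + (1 - 26)) = 3281*(3990 - 25) = 3281*3965 = 13009165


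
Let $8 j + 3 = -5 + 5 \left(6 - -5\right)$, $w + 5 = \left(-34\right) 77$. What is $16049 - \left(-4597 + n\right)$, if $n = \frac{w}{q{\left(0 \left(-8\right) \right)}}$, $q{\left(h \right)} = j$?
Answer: $\frac{991346}{47} \approx 21092.0$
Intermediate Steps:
$w = -2623$ ($w = -5 - 2618 = -2623$)
$j = \frac{47}{8}$ ($j = - \frac{3}{8} + \frac{-5 + 5 \left(6 - -5\right)}{8} = - \frac{3}{8} + \frac{-5 + 5 \left(6 + 5\right)}{8} = - \frac{3}{8} + \frac{-5 + 5 \cdot 11}{8} = - \frac{3}{8} + \frac{-5 + 55}{8} = - \frac{3}{8} + \frac{1}{8} \cdot 50 = - \frac{3}{8} + \frac{25}{4} = \frac{47}{8} \approx 5.875$)
$q{\left(h \right)} = \frac{47}{8}$
$n = - \frac{20984}{47}$ ($n = - \frac{2623}{\frac{47}{8}} = \left(-2623\right) \frac{8}{47} = - \frac{20984}{47} \approx -446.47$)
$16049 - \left(-4597 + n\right) = 16049 + \left(4597 - - \frac{20984}{47}\right) = 16049 + \left(4597 + \frac{20984}{47}\right) = 16049 + \frac{237043}{47} = \frac{991346}{47}$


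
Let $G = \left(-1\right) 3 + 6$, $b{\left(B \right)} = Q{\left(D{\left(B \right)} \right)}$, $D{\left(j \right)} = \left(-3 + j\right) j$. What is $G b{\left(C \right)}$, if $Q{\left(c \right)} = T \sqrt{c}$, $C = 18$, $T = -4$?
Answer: $- 36 \sqrt{30} \approx -197.18$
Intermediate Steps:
$D{\left(j \right)} = j \left(-3 + j\right)$
$Q{\left(c \right)} = - 4 \sqrt{c}$
$b{\left(B \right)} = - 4 \sqrt{B \left(-3 + B\right)}$
$G = 3$ ($G = -3 + 6 = 3$)
$G b{\left(C \right)} = 3 \left(- 4 \sqrt{18 \left(-3 + 18\right)}\right) = 3 \left(- 4 \sqrt{18 \cdot 15}\right) = 3 \left(- 4 \sqrt{270}\right) = 3 \left(- 4 \cdot 3 \sqrt{30}\right) = 3 \left(- 12 \sqrt{30}\right) = - 36 \sqrt{30}$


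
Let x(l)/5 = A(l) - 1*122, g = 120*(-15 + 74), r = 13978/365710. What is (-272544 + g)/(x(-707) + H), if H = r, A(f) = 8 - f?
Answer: -6067677465/67771508 ≈ -89.531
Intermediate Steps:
r = 6989/182855 (r = 13978*(1/365710) = 6989/182855 ≈ 0.038222)
H = 6989/182855 ≈ 0.038222
g = 7080 (g = 120*59 = 7080)
x(l) = -570 - 5*l (x(l) = 5*((8 - l) - 1*122) = 5*((8 - l) - 122) = 5*(-114 - l) = -570 - 5*l)
(-272544 + g)/(x(-707) + H) = (-272544 + 7080)/((-570 - 5*(-707)) + 6989/182855) = -265464/((-570 + 3535) + 6989/182855) = -265464/(2965 + 6989/182855) = -265464/542172064/182855 = -265464*182855/542172064 = -6067677465/67771508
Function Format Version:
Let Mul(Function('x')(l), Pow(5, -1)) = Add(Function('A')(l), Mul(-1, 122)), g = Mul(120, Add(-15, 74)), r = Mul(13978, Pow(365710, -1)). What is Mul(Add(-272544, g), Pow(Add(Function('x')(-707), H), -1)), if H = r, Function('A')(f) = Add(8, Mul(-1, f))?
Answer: Rational(-6067677465, 67771508) ≈ -89.531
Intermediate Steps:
r = Rational(6989, 182855) (r = Mul(13978, Rational(1, 365710)) = Rational(6989, 182855) ≈ 0.038222)
H = Rational(6989, 182855) ≈ 0.038222
g = 7080 (g = Mul(120, 59) = 7080)
Function('x')(l) = Add(-570, Mul(-5, l)) (Function('x')(l) = Mul(5, Add(Add(8, Mul(-1, l)), Mul(-1, 122))) = Mul(5, Add(Add(8, Mul(-1, l)), -122)) = Mul(5, Add(-114, Mul(-1, l))) = Add(-570, Mul(-5, l)))
Mul(Add(-272544, g), Pow(Add(Function('x')(-707), H), -1)) = Mul(Add(-272544, 7080), Pow(Add(Add(-570, Mul(-5, -707)), Rational(6989, 182855)), -1)) = Mul(-265464, Pow(Add(Add(-570, 3535), Rational(6989, 182855)), -1)) = Mul(-265464, Pow(Add(2965, Rational(6989, 182855)), -1)) = Mul(-265464, Pow(Rational(542172064, 182855), -1)) = Mul(-265464, Rational(182855, 542172064)) = Rational(-6067677465, 67771508)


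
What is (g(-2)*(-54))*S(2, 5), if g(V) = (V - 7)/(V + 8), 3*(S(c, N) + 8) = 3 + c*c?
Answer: -459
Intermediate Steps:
S(c, N) = -7 + c**2/3 (S(c, N) = -8 + (3 + c*c)/3 = -8 + (3 + c**2)/3 = -8 + (1 + c**2/3) = -7 + c**2/3)
g(V) = (-7 + V)/(8 + V)
(g(-2)*(-54))*S(2, 5) = (((-7 - 2)/(8 - 2))*(-54))*(-7 + (1/3)*2**2) = ((-9/6)*(-54))*(-7 + (1/3)*4) = (((1/6)*(-9))*(-54))*(-7 + 4/3) = -3/2*(-54)*(-17/3) = 81*(-17/3) = -459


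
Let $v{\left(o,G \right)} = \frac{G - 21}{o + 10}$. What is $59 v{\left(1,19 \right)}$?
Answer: $- \frac{118}{11} \approx -10.727$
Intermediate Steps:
$v{\left(o,G \right)} = \frac{-21 + G}{10 + o}$
$59 v{\left(1,19 \right)} = 59 \frac{-21 + 19}{10 + 1} = 59 \cdot \frac{1}{11} \left(-2\right) = 59 \left(- \frac{2}{11}\right) = - \frac{118}{11}$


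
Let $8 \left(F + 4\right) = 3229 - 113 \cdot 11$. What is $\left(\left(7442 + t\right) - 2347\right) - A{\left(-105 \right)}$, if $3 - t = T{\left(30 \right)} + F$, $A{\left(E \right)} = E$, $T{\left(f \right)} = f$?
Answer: $\frac{19715}{4} \approx 4928.8$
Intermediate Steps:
$F = \frac{977}{4}$ ($F = -4 + \frac{3229 - 113 \cdot 11}{8} = -4 + \frac{3229 - 1243}{8} = -4 + \frac{1}{8} \cdot 1986 = -4 + \frac{993}{4} = \frac{977}{4} \approx 244.25$)
$t = - \frac{1085}{4}$ ($t = 3 - \left(30 + \frac{977}{4}\right) = 3 - \frac{1097}{4} = - \frac{1085}{4} \approx -271.25$)
$\left(\left(7442 + t\right) - 2347\right) - A{\left(-105 \right)} = \left(\left(7442 - \frac{1085}{4}\right) - 2347\right) - -105 = \left(\frac{28683}{4} - 2347\right) + 105 = \frac{19295}{4} + 105 = \frac{19715}{4}$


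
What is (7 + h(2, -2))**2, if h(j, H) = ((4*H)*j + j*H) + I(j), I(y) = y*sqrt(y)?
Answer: 177 - 52*sqrt(2) ≈ 103.46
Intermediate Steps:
I(y) = y**(3/2)
h(j, H) = j**(3/2) + 5*H*j (h(j, H) = ((4*H)*j + j*H) + j**(3/2) = (4*H*j + H*j) + j**(3/2) = 5*H*j + j**(3/2) = j**(3/2) + 5*H*j)
(7 + h(2, -2))**2 = (7 + (2**(3/2) + 5*(-2)*2))**2 = (7 + (2*sqrt(2) - 20))**2 = (7 + (-20 + 2*sqrt(2)))**2 = (-13 + 2*sqrt(2))**2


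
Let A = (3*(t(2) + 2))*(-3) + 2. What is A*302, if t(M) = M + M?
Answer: -15704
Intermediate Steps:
t(M) = 2*M
A = -52 (A = (3*(2*2 + 2))*(-3) + 2 = (3*(4 + 2))*(-3) + 2 = (3*6)*(-3) + 2 = 18*(-3) + 2 = -54 + 2 = -52)
A*302 = -52*302 = -15704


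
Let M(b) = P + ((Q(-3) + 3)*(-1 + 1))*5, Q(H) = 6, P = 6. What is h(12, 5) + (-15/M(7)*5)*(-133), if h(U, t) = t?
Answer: 3335/2 ≈ 1667.5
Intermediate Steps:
M(b) = 6 (M(b) = 6 + ((6 + 3)*(-1 + 1))*5 = 6 + (9*0)*5 = 6 + 0*5 = 6 + 0 = 6)
h(12, 5) + (-15/M(7)*5)*(-133) = 5 + (-15/6*5)*(-133) = 5 + (-15*⅙*5)*(-133) = 5 - 5/2*5*(-133) = 5 - 25/2*(-133) = 5 + 3325/2 = 3335/2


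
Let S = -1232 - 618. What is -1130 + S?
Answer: -2980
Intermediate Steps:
S = -1850
-1130 + S = -1130 - 1850 = -2980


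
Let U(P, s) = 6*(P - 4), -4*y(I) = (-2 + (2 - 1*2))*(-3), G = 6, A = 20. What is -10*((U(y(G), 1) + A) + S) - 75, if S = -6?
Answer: 115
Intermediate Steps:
y(I) = -3/2 (y(I) = -(-2 + (2 - 1*2))*(-3)/4 = -(-2 + (2 - 2))*(-3)/4 = -(-2 + 0)*(-3)/4 = -(-1)*(-3)/2 = -1/4*6 = -3/2)
U(P, s) = -24 + 6*P (U(P, s) = 6*(-4 + P) = -24 + 6*P)
-10*((U(y(G), 1) + A) + S) - 75 = -10*(((-24 + 6*(-3/2)) + 20) - 6) - 75 = -10*(((-24 - 9) + 20) - 6) - 75 = -10*((-33 + 20) - 6) - 75 = -10*(-13 - 6) - 75 = -10*(-19) - 75 = 190 - 75 = 115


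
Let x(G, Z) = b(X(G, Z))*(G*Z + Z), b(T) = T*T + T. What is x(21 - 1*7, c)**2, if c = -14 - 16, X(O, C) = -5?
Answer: 81000000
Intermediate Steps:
b(T) = T + T**2 (b(T) = T**2 + T = T + T**2)
c = -30
x(G, Z) = 20*Z + 20*G*Z (x(G, Z) = (-5*(1 - 5))*(G*Z + Z) = (-5*(-4))*(Z + G*Z) = 20*(Z + G*Z) = 20*Z + 20*G*Z)
x(21 - 1*7, c)**2 = (20*(-30)*(1 + (21 - 1*7)))**2 = (20*(-30)*(1 + (21 - 7)))**2 = (20*(-30)*(1 + 14))**2 = (20*(-30)*15)**2 = (-9000)**2 = 81000000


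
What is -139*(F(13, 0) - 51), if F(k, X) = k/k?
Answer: 6950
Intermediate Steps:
F(k, X) = 1
-139*(F(13, 0) - 51) = -139*(1 - 51) = -139*(-50) = 6950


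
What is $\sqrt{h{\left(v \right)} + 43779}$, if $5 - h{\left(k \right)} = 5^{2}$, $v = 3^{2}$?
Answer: $\sqrt{43759} \approx 209.19$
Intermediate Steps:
$v = 9$
$h{\left(k \right)} = -20$ ($h{\left(k \right)} = 5 - 5^{2} = 5 - 25 = -20$)
$\sqrt{h{\left(v \right)} + 43779} = \sqrt{-20 + 43779} = \sqrt{43759}$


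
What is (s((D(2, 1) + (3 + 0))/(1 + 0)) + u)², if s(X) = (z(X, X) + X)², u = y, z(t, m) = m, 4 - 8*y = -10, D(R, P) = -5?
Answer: 5041/16 ≈ 315.06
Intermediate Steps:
y = 7/4 (y = ½ - ⅛*(-10) = ½ + 5/4 = 7/4 ≈ 1.7500)
u = 7/4 ≈ 1.7500
s(X) = 4*X² (s(X) = (X + X)² = (2*X)² = 4*X²)
(s((D(2, 1) + (3 + 0))/(1 + 0)) + u)² = (4*((-5 + (3 + 0))/(1 + 0))² + 7/4)² = (4*((-5 + 3)/1)² + 7/4)² = (4*(-2*1)² + 7/4)² = (4*(-2)² + 7/4)² = (4*4 + 7/4)² = (16 + 7/4)² = (71/4)² = 5041/16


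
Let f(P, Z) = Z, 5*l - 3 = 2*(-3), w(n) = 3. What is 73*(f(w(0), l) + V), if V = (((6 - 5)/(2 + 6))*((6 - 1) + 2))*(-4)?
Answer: -2993/10 ≈ -299.30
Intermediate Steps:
l = -⅗ (l = ⅗ + (2*(-3))/5 = ⅗ + (⅕)*(-6) = ⅗ - 6/5 = -⅗ ≈ -0.60000)
V = -7/2 (V = ((1/8)*(5 + 2))*(-4) = ((1*(⅛))*7)*(-4) = ((⅛)*7)*(-4) = (7/8)*(-4) = -7/2 ≈ -3.5000)
73*(f(w(0), l) + V) = 73*(-⅗ - 7/2) = 73*(-41/10) = -2993/10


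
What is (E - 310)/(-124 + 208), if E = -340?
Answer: -325/42 ≈ -7.7381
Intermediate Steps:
(E - 310)/(-124 + 208) = (-340 - 310)/(-124 + 208) = -650/84 = -650*1/84 = -325/42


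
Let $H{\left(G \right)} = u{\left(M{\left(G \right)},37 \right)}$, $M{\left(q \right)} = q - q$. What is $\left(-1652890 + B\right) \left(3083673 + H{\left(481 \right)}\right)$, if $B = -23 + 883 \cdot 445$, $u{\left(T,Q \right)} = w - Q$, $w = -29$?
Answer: $-3885276980646$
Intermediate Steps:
$M{\left(q \right)} = 0$
$u{\left(T,Q \right)} = -29 - Q$
$H{\left(G \right)} = -66$ ($H{\left(G \right)} = -29 - 37 = -66$)
$B = 392912$ ($B = -23 + 392935 = 392912$)
$\left(-1652890 + B\right) \left(3083673 + H{\left(481 \right)}\right) = \left(-1652890 + 392912\right) \left(3083673 - 66\right) = \left(-1259978\right) 3083607 = -3885276980646$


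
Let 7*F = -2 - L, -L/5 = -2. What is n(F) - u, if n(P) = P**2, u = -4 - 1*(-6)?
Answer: 46/49 ≈ 0.93878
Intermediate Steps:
L = 10 (L = -5*(-2) = 10)
u = 2 (u = -4 + 6 = 2)
F = -12/7 (F = (-2 - 1*10)/7 = (-2 - 10)/7 = (1/7)*(-12) = -12/7 ≈ -1.7143)
n(F) - u = (-12/7)**2 - 1*2 = 144/49 - 2 = 46/49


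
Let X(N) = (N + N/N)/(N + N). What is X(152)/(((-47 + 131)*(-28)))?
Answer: -51/238336 ≈ -0.00021398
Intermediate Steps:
X(N) = (1 + N)/(2*N) (X(N) = (N + 1)/((2*N)) = (1 + N)*(1/(2*N)) = (1 + N)/(2*N))
X(152)/(((-47 + 131)*(-28))) = ((1/2)*(1 + 152)/152)/(((-47 + 131)*(-28))) = ((1/2)*(1/152)*153)/((84*(-28))) = (153/304)/(-2352) = (153/304)*(-1/2352) = -51/238336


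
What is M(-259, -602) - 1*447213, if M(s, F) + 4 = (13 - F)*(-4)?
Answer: -449677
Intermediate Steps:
M(s, F) = -56 + 4*F (M(s, F) = -4 + (13 - F)*(-4) = -4 + (-52 + 4*F) = -56 + 4*F)
M(-259, -602) - 1*447213 = (-56 + 4*(-602)) - 1*447213 = (-56 - 2408) - 447213 = -2464 - 447213 = -449677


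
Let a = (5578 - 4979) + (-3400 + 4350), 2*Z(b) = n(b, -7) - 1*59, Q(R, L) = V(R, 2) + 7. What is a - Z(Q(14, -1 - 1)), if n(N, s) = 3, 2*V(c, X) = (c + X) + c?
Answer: 1577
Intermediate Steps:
V(c, X) = c + X/2 (V(c, X) = ((c + X) + c)/2 = ((X + c) + c)/2 = (X + 2*c)/2 = c + X/2)
Q(R, L) = 8 + R (Q(R, L) = (R + (½)*2) + 7 = (R + 1) + 7 = (1 + R) + 7 = 8 + R)
Z(b) = -28 (Z(b) = (3 - 1*59)/2 = (3 - 59)/2 = (½)*(-56) = -28)
a = 1549 (a = 599 + 950 = 1549)
a - Z(Q(14, -1 - 1)) = 1549 - 1*(-28) = 1549 + 28 = 1577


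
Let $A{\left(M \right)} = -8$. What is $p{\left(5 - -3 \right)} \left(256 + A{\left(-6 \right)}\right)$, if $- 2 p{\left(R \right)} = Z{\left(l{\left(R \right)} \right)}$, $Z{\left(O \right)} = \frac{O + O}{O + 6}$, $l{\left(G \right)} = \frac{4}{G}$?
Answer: $- \frac{248}{13} \approx -19.077$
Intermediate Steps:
$Z{\left(O \right)} = \frac{2 O}{6 + O}$
$p{\left(R \right)} = - \frac{4}{R \left(6 + \frac{4}{R}\right)}$ ($p{\left(R \right)} = - \frac{2 \frac{4}{R} \frac{1}{6 + \frac{4}{R}}}{2} = - \frac{8 \frac{1}{R} \frac{1}{6 + \frac{4}{R}}}{2} = - \frac{4}{R \left(6 + \frac{4}{R}\right)}$)
$p{\left(5 - -3 \right)} \left(256 + A{\left(-6 \right)}\right) = - \frac{2}{2 + 3 \left(5 - -3\right)} \left(256 - 8\right) = - \frac{2}{2 + 3 \left(5 + 3\right)} 248 = - \frac{2}{2 + 3 \cdot 8} \cdot 248 = - \frac{2}{2 + 24} \cdot 248 = - \frac{2}{26} \cdot 248 = \left(-2\right) \frac{1}{26} \cdot 248 = \left(- \frac{1}{13}\right) 248 = - \frac{248}{13}$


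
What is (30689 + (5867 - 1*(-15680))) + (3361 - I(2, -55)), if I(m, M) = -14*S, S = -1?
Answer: 55583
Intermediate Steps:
I(m, M) = 14 (I(m, M) = -14*(-1) = 14)
(30689 + (5867 - 1*(-15680))) + (3361 - I(2, -55)) = (30689 + (5867 - 1*(-15680))) + (3361 - 1*14) = (30689 + (5867 + 15680)) + (3361 - 14) = (30689 + 21547) + 3347 = 52236 + 3347 = 55583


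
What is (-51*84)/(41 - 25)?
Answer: -1071/4 ≈ -267.75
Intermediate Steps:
(-51*84)/(41 - 25) = -4284/16 = -4284*1/16 = -1071/4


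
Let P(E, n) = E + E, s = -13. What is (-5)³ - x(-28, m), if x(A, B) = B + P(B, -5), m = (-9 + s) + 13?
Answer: -98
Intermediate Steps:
m = -9 (m = (-9 - 13) + 13 = -22 + 13 = -9)
P(E, n) = 2*E
x(A, B) = 3*B (x(A, B) = B + 2*B = 3*B)
(-5)³ - x(-28, m) = (-5)³ - 3*(-9) = -125 - 1*(-27) = -125 + 27 = -98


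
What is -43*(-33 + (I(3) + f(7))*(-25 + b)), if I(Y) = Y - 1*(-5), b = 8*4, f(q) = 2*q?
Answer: -5203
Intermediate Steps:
b = 32
I(Y) = 5 + Y (I(Y) = Y + 5 = 5 + Y)
-43*(-33 + (I(3) + f(7))*(-25 + b)) = -43*(-33 + ((5 + 3) + 2*7)*(-25 + 32)) = -43*(-33 + (8 + 14)*7) = -43*(-33 + 22*7) = -43*(-33 + 154) = -43*121 = -5203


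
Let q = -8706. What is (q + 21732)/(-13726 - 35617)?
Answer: -13026/49343 ≈ -0.26399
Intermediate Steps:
(q + 21732)/(-13726 - 35617) = (-8706 + 21732)/(-13726 - 35617) = 13026/(-49343) = 13026*(-1/49343) = -13026/49343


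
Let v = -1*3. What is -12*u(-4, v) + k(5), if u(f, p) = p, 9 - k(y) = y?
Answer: 40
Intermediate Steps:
k(y) = 9 - y
v = -3
-12*u(-4, v) + k(5) = -12*(-3) + (9 - 1*5) = 36 + (9 - 5) = 36 + 4 = 40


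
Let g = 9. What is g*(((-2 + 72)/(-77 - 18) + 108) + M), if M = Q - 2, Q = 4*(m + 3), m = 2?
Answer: 21420/19 ≈ 1127.4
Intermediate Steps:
Q = 20 (Q = 4*(2 + 3) = 4*5 = 20)
M = 18 (M = 20 - 2 = 18)
g*(((-2 + 72)/(-77 - 18) + 108) + M) = 9*(((-2 + 72)/(-77 - 18) + 108) + 18) = 9*((70/(-95) + 108) + 18) = 9*((70*(-1/95) + 108) + 18) = 9*((-14/19 + 108) + 18) = 9*(2038/19 + 18) = 9*(2380/19) = 21420/19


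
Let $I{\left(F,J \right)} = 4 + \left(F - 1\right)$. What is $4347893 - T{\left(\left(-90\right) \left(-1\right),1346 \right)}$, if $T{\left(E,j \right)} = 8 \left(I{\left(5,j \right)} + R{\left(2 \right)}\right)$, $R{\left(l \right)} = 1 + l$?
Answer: $4347805$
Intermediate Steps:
$I{\left(F,J \right)} = 3 + F$ ($I{\left(F,J \right)} = 4 + \left(F - 1\right) = 4 + \left(-1 + F\right) = 3 + F$)
$T{\left(E,j \right)} = 88$ ($T{\left(E,j \right)} = 8 \left(\left(3 + 5\right) + \left(1 + 2\right)\right) = 8 \left(8 + 3\right) = 8 \cdot 11 = 88$)
$4347893 - T{\left(\left(-90\right) \left(-1\right),1346 \right)} = 4347893 - 88 = 4347805$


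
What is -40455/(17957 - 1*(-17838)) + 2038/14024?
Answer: -49439071/50198908 ≈ -0.98486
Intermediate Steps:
-40455/(17957 - 1*(-17838)) + 2038/14024 = -40455/(17957 + 17838) + 2038*(1/14024) = -40455/35795 + 1019/7012 = -40455*1/35795 + 1019/7012 = -8091/7159 + 1019/7012 = -49439071/50198908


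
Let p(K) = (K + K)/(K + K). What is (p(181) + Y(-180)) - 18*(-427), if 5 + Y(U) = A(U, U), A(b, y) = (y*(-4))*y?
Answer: -121918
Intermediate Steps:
A(b, y) = -4*y² (A(b, y) = (-4*y)*y = -4*y²)
Y(U) = -5 - 4*U²
p(K) = 1 (p(K) = (2*K)/((2*K)) = (2*K)*(1/(2*K)) = 1)
(p(181) + Y(-180)) - 18*(-427) = (1 + (-5 - 4*(-180)²)) - 18*(-427) = (1 + (-5 - 4*32400)) + 7686 = (1 + (-5 - 129600)) + 7686 = (1 - 129605) + 7686 = -129604 + 7686 = -121918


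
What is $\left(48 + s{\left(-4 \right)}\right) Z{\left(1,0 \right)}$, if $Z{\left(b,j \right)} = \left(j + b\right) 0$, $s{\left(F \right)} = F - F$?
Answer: $0$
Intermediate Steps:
$s{\left(F \right)} = 0$
$Z{\left(b,j \right)} = 0$ ($Z{\left(b,j \right)} = \left(b + j\right) 0 = 0$)
$\left(48 + s{\left(-4 \right)}\right) Z{\left(1,0 \right)} = \left(48 + 0\right) 0 = 48 \cdot 0 = 0$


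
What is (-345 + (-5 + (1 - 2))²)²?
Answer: 95481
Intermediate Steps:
(-345 + (-5 + (1 - 2))²)² = (-345 + (-5 - 1)²)² = (-345 + (-6)²)² = (-345 + 36)² = (-309)² = 95481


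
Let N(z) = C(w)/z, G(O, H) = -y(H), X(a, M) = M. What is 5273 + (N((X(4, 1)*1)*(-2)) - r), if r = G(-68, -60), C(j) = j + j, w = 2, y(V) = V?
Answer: 5211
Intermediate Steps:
G(O, H) = -H
C(j) = 2*j
r = 60 (r = -1*(-60) = 60)
N(z) = 4/z (N(z) = (2*2)/z = 4/z)
5273 + (N((X(4, 1)*1)*(-2)) - r) = 5273 + (4/(((1*1)*(-2))) - 1*60) = 5273 + (4/((1*(-2))) - 60) = 5273 + (4/(-2) - 60) = 5273 + (4*(-½) - 60) = 5273 + (-2 - 60) = 5273 - 62 = 5211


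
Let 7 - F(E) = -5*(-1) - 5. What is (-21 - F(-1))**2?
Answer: 784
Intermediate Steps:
F(E) = 7 (F(E) = 7 - (-5*(-1) - 5) = 7 - (5 - 5) = 7 - 1*0 = 7 + 0 = 7)
(-21 - F(-1))**2 = (-21 - 1*7)**2 = (-21 - 7)**2 = (-28)**2 = 784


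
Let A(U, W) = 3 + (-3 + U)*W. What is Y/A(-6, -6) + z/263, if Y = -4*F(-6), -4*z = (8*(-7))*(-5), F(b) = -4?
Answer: 218/14991 ≈ 0.014542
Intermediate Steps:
z = -70 (z = -8*(-7)*(-5)/4 = -(-14)*(-5) = -1/4*280 = -70)
Y = 16 (Y = -4*(-4) = 16)
A(U, W) = 3 + W*(-3 + U)
Y/A(-6, -6) + z/263 = 16/(3 - 3*(-6) - 6*(-6)) - 70/263 = 16/(3 + 18 + 36) - 70*1/263 = 16/57 - 70/263 = 218/14991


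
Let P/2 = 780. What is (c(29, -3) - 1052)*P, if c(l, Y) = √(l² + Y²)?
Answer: -1641120 + 7800*√34 ≈ -1.5956e+6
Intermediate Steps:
P = 1560 (P = 2*780 = 1560)
c(l, Y) = √(Y² + l²)
(c(29, -3) - 1052)*P = (√((-3)² + 29²) - 1052)*1560 = (√(9 + 841) - 1052)*1560 = (√850 - 1052)*1560 = (5*√34 - 1052)*1560 = (-1052 + 5*√34)*1560 = -1641120 + 7800*√34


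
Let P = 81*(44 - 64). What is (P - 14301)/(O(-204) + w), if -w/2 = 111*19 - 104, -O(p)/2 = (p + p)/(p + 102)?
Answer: 15921/4018 ≈ 3.9624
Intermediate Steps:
O(p) = -4*p/(102 + p) (O(p) = -2*(p + p)/(p + 102) = -2*2*p/(102 + p) = -4*p/(102 + p))
w = -4010 (w = -2*(111*19 - 104) = -2*(2109 - 104) = -2*2005 = -4010)
P = -1620 (P = 81*(-20) = -1620)
(P - 14301)/(O(-204) + w) = (-1620 - 14301)/(-4*(-204)/(102 - 204) - 4010) = -15921/(-4*(-204)/(-102) - 4010) = -15921/(-4*(-204)*(-1/102) - 4010) = -15921/(-8 - 4010) = -15921/(-4018) = -15921*(-1/4018) = 15921/4018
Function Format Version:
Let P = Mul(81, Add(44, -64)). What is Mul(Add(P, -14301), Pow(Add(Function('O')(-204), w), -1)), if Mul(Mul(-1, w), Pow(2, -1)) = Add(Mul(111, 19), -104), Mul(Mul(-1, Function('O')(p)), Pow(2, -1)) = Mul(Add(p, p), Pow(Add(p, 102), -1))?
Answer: Rational(15921, 4018) ≈ 3.9624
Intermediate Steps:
Function('O')(p) = Mul(-4, p, Pow(Add(102, p), -1)) (Function('O')(p) = Mul(-2, Mul(Add(p, p), Pow(Add(p, 102), -1))) = Mul(-2, Mul(Mul(2, p), Pow(Add(102, p), -1))) = Mul(-2, Mul(2, p, Pow(Add(102, p), -1))) = Mul(-4, p, Pow(Add(102, p), -1)))
w = -4010 (w = Mul(-2, Add(Mul(111, 19), -104)) = Mul(-2, Add(2109, -104)) = Mul(-2, 2005) = -4010)
P = -1620 (P = Mul(81, -20) = -1620)
Mul(Add(P, -14301), Pow(Add(Function('O')(-204), w), -1)) = Mul(Add(-1620, -14301), Pow(Add(Mul(-4, -204, Pow(Add(102, -204), -1)), -4010), -1)) = Mul(-15921, Pow(Add(Mul(-4, -204, Pow(-102, -1)), -4010), -1)) = Mul(-15921, Pow(Add(Mul(-4, -204, Rational(-1, 102)), -4010), -1)) = Mul(-15921, Pow(Add(-8, -4010), -1)) = Mul(-15921, Pow(-4018, -1)) = Mul(-15921, Rational(-1, 4018)) = Rational(15921, 4018)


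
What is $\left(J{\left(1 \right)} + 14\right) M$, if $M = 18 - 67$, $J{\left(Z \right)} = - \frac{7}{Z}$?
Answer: $-343$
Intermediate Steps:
$M = -49$
$\left(J{\left(1 \right)} + 14\right) M = \left(- \frac{7}{1} + 14\right) \left(-49\right) = \left(\left(-7\right) 1 + 14\right) \left(-49\right) = \left(-7 + 14\right) \left(-49\right) = 7 \left(-49\right) = -343$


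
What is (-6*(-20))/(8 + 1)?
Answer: 40/3 ≈ 13.333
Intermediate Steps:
(-6*(-20))/(8 + 1) = 120/9 = 120*(⅑) = 40/3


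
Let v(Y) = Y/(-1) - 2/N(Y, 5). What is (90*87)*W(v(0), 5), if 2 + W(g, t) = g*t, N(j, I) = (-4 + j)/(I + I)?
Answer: 180090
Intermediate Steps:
N(j, I) = (-4 + j)/(2*I) (N(j, I) = (-4 + j)/((2*I)) = (-4 + j)*(1/(2*I)) = (-4 + j)/(2*I))
v(Y) = -Y - 2/(-⅖ + Y/10) (v(Y) = Y/(-1) - 2*10/(-4 + Y) = Y*(-1) - 2*10/(-4 + Y) = -Y - 2/(-⅖ + Y/10))
W(g, t) = -2 + g*t
(90*87)*W(v(0), 5) = (90*87)*(-2 + ((-20 - 1*0*(-4 + 0))/(-4 + 0))*5) = 7830*(-2 + ((-20 - 1*0*(-4))/(-4))*5) = 7830*(-2 - (-20 + 0)/4*5) = 7830*(-2 - ¼*(-20)*5) = 7830*(-2 + 5*5) = 7830*(-2 + 25) = 7830*23 = 180090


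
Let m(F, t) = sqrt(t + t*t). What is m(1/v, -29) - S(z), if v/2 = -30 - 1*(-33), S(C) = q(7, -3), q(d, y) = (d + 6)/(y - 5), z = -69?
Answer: 13/8 + 2*sqrt(203) ≈ 30.121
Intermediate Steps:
q(d, y) = (6 + d)/(-5 + y)
S(C) = -13/8 (S(C) = (6 + 7)/(-5 - 3) = 13/(-8) = -1/8*13 = -13/8)
v = 6 (v = 2*(-30 - 1*(-33)) = 2*(-30 + 33) = 2*3 = 6)
m(F, t) = sqrt(t + t**2)
m(1/v, -29) - S(z) = sqrt(-29*(1 - 29)) - 1*(-13/8) = sqrt(-29*(-28)) + 13/8 = sqrt(812) + 13/8 = 2*sqrt(203) + 13/8 = 13/8 + 2*sqrt(203)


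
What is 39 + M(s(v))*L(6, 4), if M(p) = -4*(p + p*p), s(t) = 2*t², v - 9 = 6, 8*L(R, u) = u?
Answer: -405861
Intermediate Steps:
L(R, u) = u/8
v = 15 (v = 9 + 6 = 15)
M(p) = -4*p - 4*p² (M(p) = -4*(p + p²) = -4*p - 4*p²)
39 + M(s(v))*L(6, 4) = 39 + (-4*2*15²*(1 + 2*15²))*((⅛)*4) = 39 - 4*2*225*(1 + 2*225)*(½) = 39 - 4*450*(1 + 450)*(½) = 39 - 4*450*451*(½) = 39 - 811800*½ = 39 - 405900 = -405861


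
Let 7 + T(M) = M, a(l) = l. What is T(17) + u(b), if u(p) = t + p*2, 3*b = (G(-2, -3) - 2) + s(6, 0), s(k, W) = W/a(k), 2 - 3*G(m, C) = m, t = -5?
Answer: 41/9 ≈ 4.5556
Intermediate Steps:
G(m, C) = ⅔ - m/3
T(M) = -7 + M
s(k, W) = W/k
b = -2/9 (b = (((⅔ - ⅓*(-2)) - 2) + 0/6)/3 = (((⅔ + ⅔) - 2) + 0*(⅙))/3 = ((4/3 - 2) + 0)/3 = (-⅔ + 0)/3 = (⅓)*(-⅔) = -2/9 ≈ -0.22222)
u(p) = -5 + 2*p (u(p) = -5 + p*2 = -5 + 2*p)
T(17) + u(b) = (-7 + 17) + (-5 + 2*(-2/9)) = 10 + (-5 - 4/9) = 10 - 49/9 = 41/9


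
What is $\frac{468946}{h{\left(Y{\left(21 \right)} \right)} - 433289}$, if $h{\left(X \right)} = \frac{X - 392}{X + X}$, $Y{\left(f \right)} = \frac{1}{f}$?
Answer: $- \frac{937892}{874809} \approx -1.0721$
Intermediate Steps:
$h{\left(X \right)} = \frac{-392 + X}{2 X}$
$\frac{468946}{h{\left(Y{\left(21 \right)} \right)} - 433289} = \frac{468946}{\frac{-392 + \frac{1}{21}}{2 \cdot \frac{1}{21}} - 433289} = \frac{468946}{\frac{\frac{1}{\frac{1}{21}} \left(-392 + \frac{1}{21}\right)}{2} - 433289} = \frac{468946}{\frac{1}{2} \cdot 21 \left(- \frac{8231}{21}\right) - 433289} = \frac{468946}{- \frac{8231}{2} - 433289} = \frac{468946}{- \frac{874809}{2}} = 468946 \left(- \frac{2}{874809}\right) = - \frac{937892}{874809}$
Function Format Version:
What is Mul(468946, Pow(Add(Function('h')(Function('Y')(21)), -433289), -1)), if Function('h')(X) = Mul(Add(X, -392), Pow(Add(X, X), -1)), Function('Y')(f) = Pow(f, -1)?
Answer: Rational(-937892, 874809) ≈ -1.0721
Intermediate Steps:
Function('h')(X) = Mul(Rational(1, 2), Pow(X, -1), Add(-392, X)) (Function('h')(X) = Mul(Add(-392, X), Pow(Mul(2, X), -1)) = Mul(Add(-392, X), Mul(Rational(1, 2), Pow(X, -1))) = Mul(Rational(1, 2), Pow(X, -1), Add(-392, X)))
Mul(468946, Pow(Add(Function('h')(Function('Y')(21)), -433289), -1)) = Mul(468946, Pow(Add(Mul(Rational(1, 2), Pow(Pow(21, -1), -1), Add(-392, Pow(21, -1))), -433289), -1)) = Mul(468946, Pow(Add(Mul(Rational(1, 2), Pow(Rational(1, 21), -1), Add(-392, Rational(1, 21))), -433289), -1)) = Mul(468946, Pow(Add(Mul(Rational(1, 2), 21, Rational(-8231, 21)), -433289), -1)) = Mul(468946, Pow(Add(Rational(-8231, 2), -433289), -1)) = Mul(468946, Pow(Rational(-874809, 2), -1)) = Mul(468946, Rational(-2, 874809)) = Rational(-937892, 874809)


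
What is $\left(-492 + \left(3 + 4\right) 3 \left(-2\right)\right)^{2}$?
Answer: $285156$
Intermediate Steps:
$\left(-492 + \left(3 + 4\right) 3 \left(-2\right)\right)^{2} = \left(-492 + 7 \cdot 3 \left(-2\right)\right)^{2} = \left(-492 + 21 \left(-2\right)\right)^{2} = \left(-492 - 42\right)^{2} = \left(-534\right)^{2} = 285156$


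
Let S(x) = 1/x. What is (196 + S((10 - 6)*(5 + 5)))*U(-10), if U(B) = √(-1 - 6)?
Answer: 7841*I*√7/40 ≈ 518.63*I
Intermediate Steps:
U(B) = I*√7 (U(B) = √(-7) = I*√7)
(196 + S((10 - 6)*(5 + 5)))*U(-10) = (196 + 1/((10 - 6)*(5 + 5)))*(I*√7) = (196 + 1/(4*10))*(I*√7) = (196 + 1/40)*(I*√7) = 7841*(I*√7)/40 = 7841*I*√7/40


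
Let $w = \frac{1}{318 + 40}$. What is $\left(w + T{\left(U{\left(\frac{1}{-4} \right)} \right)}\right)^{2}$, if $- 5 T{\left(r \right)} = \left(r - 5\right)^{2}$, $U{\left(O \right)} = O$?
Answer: $\frac{6225052201}{205062400} \approx 30.357$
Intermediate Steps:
$w = \frac{1}{358} \approx 0.0027933$
$T{\left(r \right)} = - \frac{\left(-5 + r\right)^{2}}{5}$ ($T{\left(r \right)} = - \frac{\left(r - 5\right)^{2}}{5} = - \frac{\left(-5 + r\right)^{2}}{5}$)
$\left(w + T{\left(U{\left(\frac{1}{-4} \right)} \right)}\right)^{2} = \left(\frac{1}{358} - \frac{\left(-5 + \frac{1}{-4}\right)^{2}}{5}\right)^{2} = \left(\frac{1}{358} - \frac{\left(-5 - \frac{1}{4}\right)^{2}}{5}\right)^{2} = \left(\frac{1}{358} - \frac{\left(- \frac{21}{4}\right)^{2}}{5}\right)^{2} = \left(\frac{1}{358} - \frac{441}{80}\right)^{2} = \left(- \frac{78899}{14320}\right)^{2} = \frac{6225052201}{205062400}$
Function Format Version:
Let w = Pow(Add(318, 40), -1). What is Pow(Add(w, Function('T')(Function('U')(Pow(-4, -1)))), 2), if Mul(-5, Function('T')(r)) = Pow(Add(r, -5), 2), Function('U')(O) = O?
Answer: Rational(6225052201, 205062400) ≈ 30.357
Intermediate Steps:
w = Rational(1, 358) (w = Pow(358, -1) = Rational(1, 358) ≈ 0.0027933)
Function('T')(r) = Mul(Rational(-1, 5), Pow(Add(-5, r), 2)) (Function('T')(r) = Mul(Rational(-1, 5), Pow(Add(r, -5), 2)) = Mul(Rational(-1, 5), Pow(Add(-5, r), 2)))
Pow(Add(w, Function('T')(Function('U')(Pow(-4, -1)))), 2) = Pow(Add(Rational(1, 358), Mul(Rational(-1, 5), Pow(Add(-5, Pow(-4, -1)), 2))), 2) = Pow(Add(Rational(1, 358), Mul(Rational(-1, 5), Pow(Add(-5, Rational(-1, 4)), 2))), 2) = Pow(Add(Rational(1, 358), Mul(Rational(-1, 5), Pow(Rational(-21, 4), 2))), 2) = Pow(Add(Rational(1, 358), Mul(Rational(-1, 5), Rational(441, 16))), 2) = Pow(Add(Rational(1, 358), Rational(-441, 80)), 2) = Pow(Rational(-78899, 14320), 2) = Rational(6225052201, 205062400)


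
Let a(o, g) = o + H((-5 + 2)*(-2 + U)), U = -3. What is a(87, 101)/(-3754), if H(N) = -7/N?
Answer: -649/28155 ≈ -0.023051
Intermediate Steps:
a(o, g) = -7/15 + o (a(o, g) = o - 7*1/((-5 + 2)*(-2 - 3)) = o - 7/((-3*(-5))) = o - 7/15 = -7/15 + o)
a(87, 101)/(-3754) = (-7/15 + 87)/(-3754) = (1298/15)*(-1/3754) = -649/28155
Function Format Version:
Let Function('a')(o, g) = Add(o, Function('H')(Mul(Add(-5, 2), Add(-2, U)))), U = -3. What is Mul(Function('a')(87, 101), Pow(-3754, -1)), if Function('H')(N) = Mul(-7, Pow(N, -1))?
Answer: Rational(-649, 28155) ≈ -0.023051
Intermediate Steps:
Function('a')(o, g) = Add(Rational(-7, 15), o) (Function('a')(o, g) = Add(o, Mul(-7, Pow(Mul(Add(-5, 2), Add(-2, -3)), -1))) = Add(o, Mul(-7, Pow(Mul(-3, -5), -1))) = Add(o, Mul(-7, Pow(15, -1))) = Add(o, Mul(-7, Rational(1, 15))) = Add(o, Rational(-7, 15)) = Add(Rational(-7, 15), o))
Mul(Function('a')(87, 101), Pow(-3754, -1)) = Mul(Add(Rational(-7, 15), 87), Pow(-3754, -1)) = Mul(Rational(1298, 15), Rational(-1, 3754)) = Rational(-649, 28155)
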